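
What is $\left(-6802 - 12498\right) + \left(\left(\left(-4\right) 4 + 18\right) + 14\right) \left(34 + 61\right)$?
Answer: $-17780$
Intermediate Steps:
$\left(-6802 - 12498\right) + \left(\left(\left(-4\right) 4 + 18\right) + 14\right) \left(34 + 61\right) = -19300 + \left(\left(-16 + 18\right) + 14\right) 95 = -19300 + \left(2 + 14\right) 95 = -19300 + 16 \cdot 95 = -19300 + 1520 = -17780$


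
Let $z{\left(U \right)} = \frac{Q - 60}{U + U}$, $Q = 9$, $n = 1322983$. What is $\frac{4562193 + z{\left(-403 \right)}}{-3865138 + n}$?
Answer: $- \frac{1225709203}{682992310} \approx -1.7946$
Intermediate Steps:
$z{\left(U \right)} = - \frac{51}{2 U}$ ($z{\left(U \right)} = \frac{9 - 60}{U + U} = - \frac{51}{2 U}$)
$\frac{4562193 + z{\left(-403 \right)}}{-3865138 + n} = \frac{4562193 - \frac{51}{2 \left(-403\right)}}{-3865138 + 1322983} = \frac{4562193 - - \frac{51}{806}}{-2542155} = \left(4562193 + \frac{51}{806}\right) \left(- \frac{1}{2542155}\right) = \frac{3677127609}{806} \left(- \frac{1}{2542155}\right) = - \frac{1225709203}{682992310}$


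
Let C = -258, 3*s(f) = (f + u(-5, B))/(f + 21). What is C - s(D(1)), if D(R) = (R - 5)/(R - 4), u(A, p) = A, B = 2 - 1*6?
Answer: -51847/201 ≈ -257.95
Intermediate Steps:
B = -4 (B = 2 - 6 = -4)
D(R) = (-5 + R)/(-4 + R)
s(f) = (-5 + f)/(3*(21 + f)) (s(f) = ((f - 5)/(f + 21))/3 = ((-5 + f)/(21 + f))/3 = (-5 + f)/(3*(21 + f)))
C - s(D(1)) = -258 - (-5 + (-5 + 1)/(-4 + 1))/(3*(21 + (-5 + 1)/(-4 + 1))) = -258 - (-5 - 4/(-3))/(3*(21 - 4/(-3))) = -258 - (-5 - ⅓*(-4))/(3*(21 - ⅓*(-4))) = -258 - (-5 + 4/3)/(3*(21 + 4/3)) = -258 - (-11)/(3*67/3*3) = -258 - 3*(-11)/(3*67*3) = -258 - 1*(-11/201) = -258 + 11/201 = -51847/201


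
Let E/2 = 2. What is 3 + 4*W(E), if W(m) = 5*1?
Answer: 23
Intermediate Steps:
E = 4 (E = 2*2 = 4)
W(m) = 5
3 + 4*W(E) = 3 + 4*5 = 3 + 20 = 23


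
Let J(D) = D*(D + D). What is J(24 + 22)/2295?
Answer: 4232/2295 ≈ 1.8440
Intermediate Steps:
J(D) = 2*D**2 (J(D) = D*(2*D) = 2*D**2)
J(24 + 22)/2295 = (2*(24 + 22)**2)/2295 = (2*46**2)*(1/2295) = (2*2116)*(1/2295) = 4232*(1/2295) = 4232/2295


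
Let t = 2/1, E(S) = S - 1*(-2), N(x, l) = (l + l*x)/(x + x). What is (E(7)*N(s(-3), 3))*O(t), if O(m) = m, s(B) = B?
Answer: 18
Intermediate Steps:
N(x, l) = (l + l*x)/(2*x) (N(x, l) = (l + l*x)/((2*x)) = (l + l*x)*(1/(2*x)) = (l + l*x)/(2*x))
E(S) = 2 + S (E(S) = S + 2 = 2 + S)
t = 2 (t = 2*1 = 2)
(E(7)*N(s(-3), 3))*O(t) = ((2 + 7)*((1/2)*3*(1 - 3)/(-3)))*2 = (9*((1/2)*3*(-1/3)*(-2)))*2 = (9*1)*2 = 9*2 = 18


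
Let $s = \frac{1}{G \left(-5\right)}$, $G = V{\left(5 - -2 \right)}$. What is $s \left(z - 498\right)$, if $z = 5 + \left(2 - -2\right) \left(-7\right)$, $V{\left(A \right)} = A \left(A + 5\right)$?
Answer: $\frac{521}{420} \approx 1.2405$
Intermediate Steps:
$V{\left(A \right)} = A \left(5 + A\right)$
$z = -23$ ($z = 5 + \left(2 + 2\right) \left(-7\right) = 5 + 4 \left(-7\right) = 5 - 28 = -23$)
$G = 84$ ($G = \left(5 - -2\right) \left(5 + \left(5 - -2\right)\right) = \left(5 + 2\right) \left(5 + \left(5 + 2\right)\right) = 7 \left(5 + 7\right) = 7 \cdot 12 = 84$)
$s = - \frac{1}{420}$ ($s = \frac{1}{84 \left(-5\right)} = \frac{1}{-420} = - \frac{1}{420} \approx -0.002381$)
$s \left(z - 498\right) = - \frac{-23 - 498}{420} = \left(- \frac{1}{420}\right) \left(-521\right) = \frac{521}{420}$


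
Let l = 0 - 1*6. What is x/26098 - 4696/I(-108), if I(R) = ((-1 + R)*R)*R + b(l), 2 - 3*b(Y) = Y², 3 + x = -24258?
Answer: -46083857829/49770999938 ≈ -0.92592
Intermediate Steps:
x = -24261 (x = -3 - 24258 = -24261)
l = -6 (l = 0 - 6 = -6)
b(Y) = ⅔ - Y²/3
I(R) = -34/3 + R²*(-1 + R) (I(R) = ((-1 + R)*R)*R + (⅔ - ⅓*(-6)²) = (R*(-1 + R))*R + (⅔ - ⅓*36) = R²*(-1 + R) + (⅔ - 12) = R²*(-1 + R) - 34/3 = -34/3 + R²*(-1 + R))
x/26098 - 4696/I(-108) = -24261/26098 - 4696/(-34/3 + (-108)³ - 1*(-108)²) = -24261*1/26098 - 4696/(-34/3 - 1259712 - 1*11664) = -24261/26098 - 4696/(-34/3 - 1259712 - 11664) = -24261/26098 - 4696/(-3814162/3) = -24261/26098 - 4696*(-3/3814162) = -24261/26098 + 7044/1907081 = -46083857829/49770999938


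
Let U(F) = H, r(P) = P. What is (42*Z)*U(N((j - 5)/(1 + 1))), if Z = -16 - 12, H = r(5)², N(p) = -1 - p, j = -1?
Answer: -29400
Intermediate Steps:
H = 25 (H = 5² = 25)
U(F) = 25
Z = -28
(42*Z)*U(N((j - 5)/(1 + 1))) = (42*(-28))*25 = -1176*25 = -29400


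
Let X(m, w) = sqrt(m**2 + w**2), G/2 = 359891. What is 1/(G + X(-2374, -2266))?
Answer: 359891/259037678446 - sqrt(2692658)/259037678446 ≈ 1.3830e-6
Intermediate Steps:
G = 719782 (G = 2*359891 = 719782)
1/(G + X(-2374, -2266)) = 1/(719782 + sqrt((-2374)**2 + (-2266)**2)) = 1/(719782 + sqrt(5635876 + 5134756)) = 1/(719782 + sqrt(10770632)) = 1/(719782 + 2*sqrt(2692658))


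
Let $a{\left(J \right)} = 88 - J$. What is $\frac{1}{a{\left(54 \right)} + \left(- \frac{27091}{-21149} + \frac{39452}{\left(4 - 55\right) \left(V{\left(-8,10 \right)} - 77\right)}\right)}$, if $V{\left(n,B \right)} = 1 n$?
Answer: $\frac{91680915}{4068960943} \approx 0.022532$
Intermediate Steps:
$V{\left(n,B \right)} = n$
$\frac{1}{a{\left(54 \right)} + \left(- \frac{27091}{-21149} + \frac{39452}{\left(4 - 55\right) \left(V{\left(-8,10 \right)} - 77\right)}\right)} = \frac{1}{\left(88 - 54\right) - \left(- \frac{27091}{21149} - 39452 \frac{1}{\left(-8 - 77\right) \left(4 - 55\right)}\right)} = \frac{1}{\left(88 - 54\right) - \left(- \frac{27091}{21149} - \frac{39452}{\left(-51\right) \left(-85\right)}\right)} = \frac{1}{34 + \left(\frac{27091}{21149} + \frac{39452}{4335}\right)} = \frac{1}{34 + \frac{951809833}{91680915}} = \frac{1}{\frac{4068960943}{91680915}} = \frac{91680915}{4068960943}$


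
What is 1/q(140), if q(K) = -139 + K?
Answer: 1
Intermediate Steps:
1/q(140) = 1/(-139 + 140) = 1/1 = 1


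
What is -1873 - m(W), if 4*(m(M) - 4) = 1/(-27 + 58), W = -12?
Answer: -232749/124 ≈ -1877.0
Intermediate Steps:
m(M) = 497/124 (m(M) = 4 + 1/(4*(-27 + 58)) = 4 + (¼)/31 = 4 + (¼)*(1/31) = 4 + 1/124 = 497/124)
-1873 - m(W) = -1873 - 1*497/124 = -1873 - 497/124 = -232749/124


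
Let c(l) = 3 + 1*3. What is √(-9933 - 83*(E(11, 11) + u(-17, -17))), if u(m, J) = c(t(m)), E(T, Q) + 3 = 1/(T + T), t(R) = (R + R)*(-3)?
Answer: I*√4929914/22 ≈ 100.92*I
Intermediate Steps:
t(R) = -6*R (t(R) = (2*R)*(-3) = -6*R)
c(l) = 6 (c(l) = 3 + 3 = 6)
E(T, Q) = -3 + 1/(2*T) (E(T, Q) = -3 + 1/(T + T) = -3 + 1/(2*T))
u(m, J) = 6
√(-9933 - 83*(E(11, 11) + u(-17, -17))) = √(-9933 - 83*((-3 + (½)/11) + 6)) = √(-9933 - 83*((-3 + (½)*(1/11)) + 6)) = √(-9933 - 83*((-3 + 1/22) + 6)) = √(-9933 - 83*(-65/22 + 6)) = √(-9933 - 83*67/22) = √(-9933 - 5561/22) = √(-224087/22) = I*√4929914/22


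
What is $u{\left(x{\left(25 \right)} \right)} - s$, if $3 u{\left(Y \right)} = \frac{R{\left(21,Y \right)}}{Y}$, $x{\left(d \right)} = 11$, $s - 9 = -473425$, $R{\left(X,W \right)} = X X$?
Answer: $\frac{5207723}{11} \approx 4.7343 \cdot 10^{5}$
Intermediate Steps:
$R{\left(X,W \right)} = X^{2}$
$s = -473416$ ($s = 9 - 473425 = -473416$)
$u{\left(Y \right)} = \frac{147}{Y}$ ($u{\left(Y \right)} = \frac{21^{2} \frac{1}{Y}}{3} = \frac{441 \frac{1}{Y}}{3} = \frac{147}{Y}$)
$u{\left(x{\left(25 \right)} \right)} - s = \frac{147}{11} - -473416 = 147 \cdot \frac{1}{11} + 473416 = \frac{147}{11} + 473416 = \frac{5207723}{11}$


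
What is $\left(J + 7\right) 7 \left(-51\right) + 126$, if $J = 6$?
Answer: $-4515$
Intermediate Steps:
$\left(J + 7\right) 7 \left(-51\right) + 126 = \left(6 + 7\right) 7 \left(-51\right) + 126 = 13 \cdot 7 \left(-51\right) + 126 = 91 \left(-51\right) + 126 = -4641 + 126 = -4515$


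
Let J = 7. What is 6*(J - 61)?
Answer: -324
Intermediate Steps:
6*(J - 61) = 6*(7 - 61) = 6*(-54) = -324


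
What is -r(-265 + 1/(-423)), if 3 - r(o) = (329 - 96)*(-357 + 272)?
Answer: -19808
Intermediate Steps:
r(o) = 19808 (r(o) = 3 - (329 - 96)*(-357 + 272) = 3 - 233*(-85) = 3 - 1*(-19805) = 3 + 19805 = 19808)
-r(-265 + 1/(-423)) = -1*19808 = -19808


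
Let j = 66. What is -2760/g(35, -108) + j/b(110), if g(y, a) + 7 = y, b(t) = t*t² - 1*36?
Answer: -459182349/4658374 ≈ -98.571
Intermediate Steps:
b(t) = -36 + t³ (b(t) = t³ - 36 = -36 + t³)
g(y, a) = -7 + y
-2760/g(35, -108) + j/b(110) = -2760/(-7 + 35) + 66/(-36 + 110³) = -2760/28 + 66/(-36 + 1331000) = -2760*1/28 + 66/1330964 = -690/7 + 66*(1/1330964) = -690/7 + 33/665482 = -459182349/4658374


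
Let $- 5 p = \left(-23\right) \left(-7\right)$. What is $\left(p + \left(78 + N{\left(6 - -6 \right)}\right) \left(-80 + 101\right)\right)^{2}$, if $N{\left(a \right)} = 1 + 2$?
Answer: $\frac{69622336}{25} \approx 2.7849 \cdot 10^{6}$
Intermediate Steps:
$N{\left(a \right)} = 3$
$p = - \frac{161}{5}$ ($p = - \frac{\left(-23\right) \left(-7\right)}{5} = \left(- \frac{1}{5}\right) 161 = - \frac{161}{5} \approx -32.2$)
$\left(p + \left(78 + N{\left(6 - -6 \right)}\right) \left(-80 + 101\right)\right)^{2} = \left(- \frac{161}{5} + \left(78 + 3\right) \left(-80 + 101\right)\right)^{2} = \left(- \frac{161}{5} + 81 \cdot 21\right)^{2} = \left(- \frac{161}{5} + 1701\right)^{2} = \left(\frac{8344}{5}\right)^{2} = \frac{69622336}{25}$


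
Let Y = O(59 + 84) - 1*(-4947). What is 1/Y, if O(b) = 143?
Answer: 1/5090 ≈ 0.00019646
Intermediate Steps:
Y = 5090 (Y = 143 - 1*(-4947) = 143 + 4947 = 5090)
1/Y = 1/5090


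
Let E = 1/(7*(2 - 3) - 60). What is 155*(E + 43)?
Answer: 446400/67 ≈ 6662.7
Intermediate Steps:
E = -1/67 (E = 1/(7*(-1) - 60) = 1/(-7 - 60) = 1/(-67) = -1/67 ≈ -0.014925)
155*(E + 43) = 155*(-1/67 + 43) = 155*(2880/67) = 446400/67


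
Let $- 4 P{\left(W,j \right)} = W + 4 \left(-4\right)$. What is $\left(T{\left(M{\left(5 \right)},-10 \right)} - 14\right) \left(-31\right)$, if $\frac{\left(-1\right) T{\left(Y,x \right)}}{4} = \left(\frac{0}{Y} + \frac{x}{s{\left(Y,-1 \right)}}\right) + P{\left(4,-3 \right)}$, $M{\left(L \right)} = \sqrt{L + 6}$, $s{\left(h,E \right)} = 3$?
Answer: $\frac{1178}{3} \approx 392.67$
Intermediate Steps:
$M{\left(L \right)} = \sqrt{6 + L}$
$P{\left(W,j \right)} = 4 - \frac{W}{4}$ ($P{\left(W,j \right)} = - \frac{W + 4 \left(-4\right)}{4} = - \frac{W - 16}{4} = - \frac{-16 + W}{4} = 4 - \frac{W}{4}$)
$T{\left(Y,x \right)} = -12 - \frac{4 x}{3}$ ($T{\left(Y,x \right)} = - 4 \left(\left(\frac{0}{Y} + \frac{x}{3}\right) + \left(4 - 1\right)\right) = - 4 \left(\left(0 + x \frac{1}{3}\right) + \left(4 - 1\right)\right) = - 4 \left(\left(0 + \frac{x}{3}\right) + 3\right) = - 4 \left(\frac{x}{3} + 3\right) = - 4 \left(3 + \frac{x}{3}\right) = -12 - \frac{4 x}{3}$)
$\left(T{\left(M{\left(5 \right)},-10 \right)} - 14\right) \left(-31\right) = \left(\left(-12 - - \frac{40}{3}\right) - 14\right) \left(-31\right) = \left(\left(-12 + \frac{40}{3}\right) - 14\right) \left(-31\right) = \left(\frac{4}{3} - 14\right) \left(-31\right) = \left(- \frac{38}{3}\right) \left(-31\right) = \frac{1178}{3}$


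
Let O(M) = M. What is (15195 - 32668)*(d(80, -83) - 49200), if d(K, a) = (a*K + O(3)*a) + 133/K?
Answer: 78401123851/80 ≈ 9.8001e+8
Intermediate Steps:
d(K, a) = 3*a + 133/K + K*a (d(K, a) = (a*K + 3*a) + 133/K = (K*a + 3*a) + 133/K = (3*a + K*a) + 133/K = 3*a + 133/K + K*a)
(15195 - 32668)*(d(80, -83) - 49200) = (15195 - 32668)*((133 + 80*(-83)*(3 + 80))/80 - 49200) = -17473*((133 + 80*(-83)*83)/80 - 49200) = -17473*((133 - 551120)/80 - 49200) = -17473*((1/80)*(-550987) - 49200) = -17473*(-550987/80 - 49200) = -17473*(-4486987/80) = 78401123851/80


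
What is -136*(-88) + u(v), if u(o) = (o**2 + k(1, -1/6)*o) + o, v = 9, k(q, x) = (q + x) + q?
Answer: 24149/2 ≈ 12075.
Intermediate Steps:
k(q, x) = x + 2*q
u(o) = o**2 + 17*o/6 (u(o) = (o**2 + (-1/6 + 2*1)*o) + o = (o**2 + (-1*1/6 + 2)*o) + o = (o**2 + (-1/6 + 2)*o) + o = (o**2 + 11*o/6) + o = o**2 + 17*o/6)
-136*(-88) + u(v) = -136*(-88) + (1/6)*9*(17 + 6*9) = 11968 + (1/6)*9*(17 + 54) = 11968 + (1/6)*9*71 = 11968 + 213/2 = 24149/2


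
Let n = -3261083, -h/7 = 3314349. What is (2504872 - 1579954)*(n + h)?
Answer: -24474741704868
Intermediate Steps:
h = -23200443 (h = -7*3314349 = -23200443)
(2504872 - 1579954)*(n + h) = (2504872 - 1579954)*(-3261083 - 23200443) = 924918*(-26461526) = -24474741704868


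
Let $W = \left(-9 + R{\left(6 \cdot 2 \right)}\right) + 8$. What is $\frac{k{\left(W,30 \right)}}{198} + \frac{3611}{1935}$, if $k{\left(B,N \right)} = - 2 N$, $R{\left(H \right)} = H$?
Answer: $\frac{33271}{21285} \approx 1.5631$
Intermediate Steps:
$W = 11$ ($W = \left(-9 + 6 \cdot 2\right) + 8 = \left(-9 + 12\right) + 8 = 3 + 8 = 11$)
$\frac{k{\left(W,30 \right)}}{198} + \frac{3611}{1935} = \frac{\left(-2\right) 30}{198} + \frac{3611}{1935} = \left(-60\right) \frac{1}{198} + 3611 \cdot \frac{1}{1935} = - \frac{10}{33} + \frac{3611}{1935} = \frac{33271}{21285}$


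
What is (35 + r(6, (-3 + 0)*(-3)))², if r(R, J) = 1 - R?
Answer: 900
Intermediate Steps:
(35 + r(6, (-3 + 0)*(-3)))² = (35 + (1 - 1*6))² = (35 + (1 - 6))² = (35 - 5)² = 30² = 900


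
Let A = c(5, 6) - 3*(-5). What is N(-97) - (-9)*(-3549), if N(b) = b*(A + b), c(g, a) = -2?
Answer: -23793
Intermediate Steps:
A = 13 (A = -2 - 3*(-5) = -2 + 15 = 13)
N(b) = b*(13 + b)
N(-97) - (-9)*(-3549) = -97*(13 - 97) - (-9)*(-3549) = -97*(-84) - 1*31941 = 8148 - 31941 = -23793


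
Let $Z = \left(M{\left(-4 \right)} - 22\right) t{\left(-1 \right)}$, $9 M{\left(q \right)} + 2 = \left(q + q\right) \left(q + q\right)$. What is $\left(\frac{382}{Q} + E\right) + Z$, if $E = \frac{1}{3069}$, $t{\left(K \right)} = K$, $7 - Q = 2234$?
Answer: $\frac{11345469}{759407} \approx 14.94$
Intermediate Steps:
$Q = -2227$ ($Q = 7 - 2234 = -2227$)
$M{\left(q \right)} = - \frac{2}{9} + \frac{4 q^{2}}{9}$ ($M{\left(q \right)} = - \frac{2}{9} + \frac{\left(q + q\right) \left(q + q\right)}{9} = - \frac{2}{9} + \frac{2 q 2 q}{9} = - \frac{2}{9} + \frac{4 q^{2}}{9}$)
$E = \frac{1}{3069} \approx 0.00032584$
$Z = \frac{136}{9}$ ($Z = \left(\left(- \frac{2}{9} + \frac{4 \left(-4\right)^{2}}{9}\right) - 22\right) \left(-1\right) = \left(\left(- \frac{2}{9} + \frac{4}{9} \cdot 16\right) - 22\right) \left(-1\right) = \left(\left(- \frac{2}{9} + \frac{64}{9}\right) - 22\right) \left(-1\right) = \left(\frac{62}{9} - 22\right) \left(-1\right) = \left(- \frac{136}{9}\right) \left(-1\right) = \frac{136}{9} \approx 15.111$)
$\left(\frac{382}{Q} + E\right) + Z = \left(\frac{382}{-2227} + \frac{1}{3069}\right) + \frac{136}{9} = \left(382 \left(- \frac{1}{2227}\right) + \frac{1}{3069}\right) + \frac{136}{9} = \left(- \frac{382}{2227} + \frac{1}{3069}\right) + \frac{136}{9} = - \frac{1170131}{6834663} + \frac{136}{9} = \frac{11345469}{759407}$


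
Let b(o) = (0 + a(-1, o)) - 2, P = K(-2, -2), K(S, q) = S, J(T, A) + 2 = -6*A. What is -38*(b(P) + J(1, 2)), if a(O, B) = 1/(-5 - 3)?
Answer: 2451/4 ≈ 612.75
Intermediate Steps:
J(T, A) = -2 - 6*A
a(O, B) = -1/8 (a(O, B) = 1/(-8) = -1/8)
P = -2
b(o) = -17/8 (b(o) = (0 - 1/8) - 2 = -1/8 - 2 = -17/8)
-38*(b(P) + J(1, 2)) = -38*(-17/8 + (-2 - 6*2)) = -38*(-17/8 + (-2 - 12)) = -38*(-17/8 - 14) = -38*(-129/8) = 2451/4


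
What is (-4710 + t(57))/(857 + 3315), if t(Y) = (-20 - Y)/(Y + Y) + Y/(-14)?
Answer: -470296/416157 ≈ -1.1301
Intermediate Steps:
t(Y) = -Y/14 + (-20 - Y)/(2*Y) (t(Y) = (-20 - Y)/((2*Y)) + Y*(-1/14) = (-20 - Y)*(1/(2*Y)) - Y/14 = (-20 - Y)/(2*Y) - Y/14 = -Y/14 + (-20 - Y)/(2*Y))
(-4710 + t(57))/(857 + 3315) = (-4710 + (1/14)*(-140 - 1*57*(7 + 57))/57)/(857 + 3315) = (-4710 + (1/14)*(1/57)*(-140 - 1*57*64))/4172 = (-4710 + (1/14)*(1/57)*(-140 - 3648))*(1/4172) = (-4710 + (1/14)*(1/57)*(-3788))*(1/4172) = (-4710 - 1894/399)*(1/4172) = -1881184/399*1/4172 = -470296/416157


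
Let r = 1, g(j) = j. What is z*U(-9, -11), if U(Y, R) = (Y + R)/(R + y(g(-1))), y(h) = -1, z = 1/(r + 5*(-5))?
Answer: -5/72 ≈ -0.069444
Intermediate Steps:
z = -1/24 (z = 1/(1 + 5*(-5)) = 1/(1 - 25) = 1/(-24) = -1/24 ≈ -0.041667)
U(Y, R) = (R + Y)/(-1 + R) (U(Y, R) = (Y + R)/(R - 1) = (R + Y)/(-1 + R))
z*U(-9, -11) = -(-11 - 9)/(24*(-1 - 11)) = -(-20)/(24*(-12)) = -(-1)*(-20)/288 = -1/24*5/3 = -5/72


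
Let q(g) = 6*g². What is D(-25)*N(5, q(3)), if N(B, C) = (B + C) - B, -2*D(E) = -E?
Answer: -675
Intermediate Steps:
D(E) = E/2 (D(E) = -(-1)*E/2 = E/2)
N(B, C) = C
D(-25)*N(5, q(3)) = ((½)*(-25))*(6*3²) = -75*9 = -25/2*54 = -675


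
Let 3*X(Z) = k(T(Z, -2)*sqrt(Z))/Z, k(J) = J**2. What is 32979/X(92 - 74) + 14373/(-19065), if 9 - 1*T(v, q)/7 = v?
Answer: 67747684/2802555 ≈ 24.174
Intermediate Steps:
T(v, q) = 63 - 7*v
X(Z) = (63 - 7*Z)**2/3 (X(Z) = (((63 - 7*Z)*sqrt(Z))**2/Z)/3 = ((sqrt(Z)*(63 - 7*Z))**2/Z)/3 = ((Z*(63 - 7*Z)**2)/Z)/3 = (63 - 7*Z)**2/3)
32979/X(92 - 74) + 14373/(-19065) = 32979/((49*(-9 + (92 - 74))**2/3)) + 14373/(-19065) = 32979/((49*(-9 + 18)**2/3)) + 14373*(-1/19065) = 32979/(((49/3)*9**2)) - 4791/6355 = 32979/(((49/3)*81)) - 4791/6355 = 32979/1323 - 4791/6355 = 32979*(1/1323) - 4791/6355 = 10993/441 - 4791/6355 = 67747684/2802555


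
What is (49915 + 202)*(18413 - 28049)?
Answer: -482927412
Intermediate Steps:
(49915 + 202)*(18413 - 28049) = 50117*(-9636) = -482927412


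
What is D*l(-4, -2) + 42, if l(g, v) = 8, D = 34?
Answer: 314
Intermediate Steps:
D*l(-4, -2) + 42 = 34*8 + 42 = 272 + 42 = 314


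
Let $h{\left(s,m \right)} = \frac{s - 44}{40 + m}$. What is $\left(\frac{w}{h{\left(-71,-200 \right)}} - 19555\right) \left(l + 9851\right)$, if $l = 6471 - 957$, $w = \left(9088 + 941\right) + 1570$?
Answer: $- \frac{1207642905}{23} \approx -5.2506 \cdot 10^{7}$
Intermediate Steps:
$h{\left(s,m \right)} = \frac{-44 + s}{40 + m}$
$w = 11599$ ($w = 10029 + 1570 = 11599$)
$l = 5514$
$\left(\frac{w}{h{\left(-71,-200 \right)}} - 19555\right) \left(l + 9851\right) = \left(\frac{11599}{\frac{1}{40 - 200} \left(-44 - 71\right)} - 19555\right) \left(5514 + 9851\right) = \left(\frac{11599}{\frac{1}{-160} \left(-115\right)} - 19555\right) 15365 = \left(\frac{11599}{\left(- \frac{1}{160}\right) \left(-115\right)} - 19555\right) 15365 = \left(\frac{11599}{\frac{23}{32}} - 19555\right) 15365 = \left(11599 \cdot \frac{32}{23} - 19555\right) 15365 = \left(\frac{371168}{23} - 19555\right) 15365 = \left(- \frac{78597}{23}\right) 15365 = - \frac{1207642905}{23}$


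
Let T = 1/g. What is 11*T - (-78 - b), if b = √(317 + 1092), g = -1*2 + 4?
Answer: 167/2 + √1409 ≈ 121.04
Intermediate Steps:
g = 2 (g = -2 + 4 = 2)
T = ½ (T = 1/2 = ½ ≈ 0.50000)
b = √1409 ≈ 37.537
11*T - (-78 - b) = 11*(½) - (-78 - √1409) = 11/2 + (78 + √1409) = 167/2 + √1409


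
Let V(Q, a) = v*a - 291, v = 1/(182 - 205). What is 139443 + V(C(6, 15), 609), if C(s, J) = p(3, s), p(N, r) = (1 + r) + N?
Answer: 3199887/23 ≈ 1.3913e+5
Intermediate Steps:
v = -1/23 (v = 1/(-23) = -1/23 ≈ -0.043478)
p(N, r) = 1 + N + r
C(s, J) = 4 + s (C(s, J) = 1 + 3 + s = 4 + s)
V(Q, a) = -291 - a/23 (V(Q, a) = -a/23 - 291 = -291 - a/23)
139443 + V(C(6, 15), 609) = 139443 + (-291 - 1/23*609) = 139443 + (-291 - 609/23) = 139443 - 7302/23 = 3199887/23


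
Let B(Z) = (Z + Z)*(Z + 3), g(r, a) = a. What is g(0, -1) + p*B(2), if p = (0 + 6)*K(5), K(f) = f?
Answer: 599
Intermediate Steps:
B(Z) = 2*Z*(3 + Z) (B(Z) = (2*Z)*(3 + Z) = 2*Z*(3 + Z))
p = 30 (p = (0 + 6)*5 = 6*5 = 30)
g(0, -1) + p*B(2) = -1 + 30*(2*2*(3 + 2)) = -1 + 30*(2*2*5) = -1 + 30*20 = -1 + 600 = 599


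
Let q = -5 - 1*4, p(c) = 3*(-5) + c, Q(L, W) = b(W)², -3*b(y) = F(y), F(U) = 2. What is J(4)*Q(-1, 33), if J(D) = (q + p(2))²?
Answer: 1936/9 ≈ 215.11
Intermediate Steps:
b(y) = -⅔ (b(y) = -⅓*2 = -⅔)
Q(L, W) = 4/9 (Q(L, W) = (-⅔)² = 4/9)
p(c) = -15 + c
q = -9 (q = -5 - 4 = -9)
J(D) = 484 (J(D) = (-9 + (-15 + 2))² = (-9 - 13)² = (-22)² = 484)
J(4)*Q(-1, 33) = 484*(4/9) = 1936/9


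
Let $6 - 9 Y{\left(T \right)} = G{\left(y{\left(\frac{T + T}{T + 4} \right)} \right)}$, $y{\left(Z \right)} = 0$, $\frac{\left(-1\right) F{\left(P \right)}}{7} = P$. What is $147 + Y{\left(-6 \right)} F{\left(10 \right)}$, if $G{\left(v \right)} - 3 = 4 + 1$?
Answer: $\frac{1463}{9} \approx 162.56$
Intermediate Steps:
$F{\left(P \right)} = - 7 P$
$G{\left(v \right)} = 8$ ($G{\left(v \right)} = 3 + \left(4 + 1\right) = 3 + 5 = 8$)
$Y{\left(T \right)} = - \frac{2}{9}$ ($Y{\left(T \right)} = \frac{2}{3} - \frac{8}{9} = - \frac{2}{9}$)
$147 + Y{\left(-6 \right)} F{\left(10 \right)} = 147 - \frac{2 \left(\left(-7\right) 10\right)}{9} = 147 - - \frac{140}{9} = 147 + \frac{140}{9} = \frac{1463}{9}$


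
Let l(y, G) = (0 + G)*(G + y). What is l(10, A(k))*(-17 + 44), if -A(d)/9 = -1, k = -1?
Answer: 4617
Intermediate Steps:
A(d) = 9 (A(d) = -9*(-1) = 9)
l(y, G) = G*(G + y)
l(10, A(k))*(-17 + 44) = (9*(9 + 10))*(-17 + 44) = (9*19)*27 = 171*27 = 4617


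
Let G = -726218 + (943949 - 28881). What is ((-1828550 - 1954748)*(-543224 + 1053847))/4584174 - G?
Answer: -1398780117277/2292087 ≈ -6.1027e+5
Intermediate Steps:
G = 188850 (G = -726218 + 915068 = 188850)
((-1828550 - 1954748)*(-543224 + 1053847))/4584174 - G = ((-1828550 - 1954748)*(-543224 + 1053847))/4584174 - 1*188850 = -3783298*510623*(1/4584174) - 188850 = -1931838974654*1/4584174 - 188850 = -965919487327/2292087 - 188850 = -1398780117277/2292087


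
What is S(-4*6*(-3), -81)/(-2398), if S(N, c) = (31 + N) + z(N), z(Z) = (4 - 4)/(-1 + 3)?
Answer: -103/2398 ≈ -0.042952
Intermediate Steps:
z(Z) = 0 (z(Z) = 0/2 = 0*(½) = 0)
S(N, c) = 31 + N (S(N, c) = (31 + N) + 0 = 31 + N)
S(-4*6*(-3), -81)/(-2398) = (31 - 4*6*(-3))/(-2398) = (31 - 24*(-3))*(-1/2398) = (31 + 72)*(-1/2398) = 103*(-1/2398) = -103/2398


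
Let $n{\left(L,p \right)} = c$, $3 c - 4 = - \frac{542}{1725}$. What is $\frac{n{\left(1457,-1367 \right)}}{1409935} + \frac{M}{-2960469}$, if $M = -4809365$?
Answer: $\frac{3899015015140003}{2400089594221125} \approx 1.6245$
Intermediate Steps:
$c = \frac{6358}{5175}$ ($c = \frac{4}{3} + \frac{\left(-542\right) \frac{1}{1725}}{3} = \frac{4}{3} + \frac{1}{3} \left(- \frac{542}{1725}\right) = \frac{4}{3} - \frac{542}{5175} = \frac{6358}{5175} \approx 1.2286$)
$n{\left(L,p \right)} = \frac{6358}{5175}$
$\frac{n{\left(1457,-1367 \right)}}{1409935} + \frac{M}{-2960469} = \frac{6358}{5175 \cdot 1409935} - \frac{4809365}{-2960469} = \frac{6358}{5175} \cdot \frac{1}{1409935} - - \frac{4809365}{2960469} = \frac{6358}{7296413625} + \frac{4809365}{2960469} = \frac{3899015015140003}{2400089594221125}$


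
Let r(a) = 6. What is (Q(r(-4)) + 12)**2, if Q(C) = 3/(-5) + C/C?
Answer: 3844/25 ≈ 153.76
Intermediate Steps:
Q(C) = 2/5 (Q(C) = 3*(-1/5) + 1 = -3/5 + 1 = 2/5)
(Q(r(-4)) + 12)**2 = (2/5 + 12)**2 = (62/5)**2 = 3844/25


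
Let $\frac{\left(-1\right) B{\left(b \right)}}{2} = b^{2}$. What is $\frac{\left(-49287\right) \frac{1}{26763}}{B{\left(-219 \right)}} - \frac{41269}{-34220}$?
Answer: $\frac{17657638782979}{14641371971820} \approx 1.206$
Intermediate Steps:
$B{\left(b \right)} = - 2 b^{2}$
$\frac{\left(-49287\right) \frac{1}{26763}}{B{\left(-219 \right)}} - \frac{41269}{-34220} = \frac{\left(-49287\right) \frac{1}{26763}}{\left(-2\right) \left(-219\right)^{2}} - \frac{41269}{-34220} = \frac{\left(-49287\right) \frac{1}{26763}}{\left(-2\right) 47961} - - \frac{41269}{34220} = - \frac{16429}{8921 \left(-95922\right)} + \frac{41269}{34220} = \left(- \frac{16429}{8921}\right) \left(- \frac{1}{95922}\right) + \frac{41269}{34220} = \frac{16429}{855720162} + \frac{41269}{34220} = \frac{17657638782979}{14641371971820}$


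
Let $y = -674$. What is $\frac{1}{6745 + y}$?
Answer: $\frac{1}{6071} \approx 0.00016472$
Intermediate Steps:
$\frac{1}{6745 + y} = \frac{1}{6745 - 674} = \frac{1}{6071}$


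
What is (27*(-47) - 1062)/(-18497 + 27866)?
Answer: -259/1041 ≈ -0.24880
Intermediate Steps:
(27*(-47) - 1062)/(-18497 + 27866) = (-1269 - 1062)/9369 = -2331*1/9369 = -259/1041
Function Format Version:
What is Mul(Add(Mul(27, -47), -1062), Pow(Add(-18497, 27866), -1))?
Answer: Rational(-259, 1041) ≈ -0.24880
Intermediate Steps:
Mul(Add(Mul(27, -47), -1062), Pow(Add(-18497, 27866), -1)) = Mul(Add(-1269, -1062), Pow(9369, -1)) = Mul(-2331, Rational(1, 9369)) = Rational(-259, 1041)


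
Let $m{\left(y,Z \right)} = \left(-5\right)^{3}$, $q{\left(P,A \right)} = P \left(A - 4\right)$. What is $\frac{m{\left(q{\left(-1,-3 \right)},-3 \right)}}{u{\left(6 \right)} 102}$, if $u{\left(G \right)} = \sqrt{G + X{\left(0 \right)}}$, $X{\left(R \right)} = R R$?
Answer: $- \frac{125 \sqrt{6}}{612} \approx -0.5003$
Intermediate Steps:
$q{\left(P,A \right)} = P \left(-4 + A\right)$
$X{\left(R \right)} = R^{2}$
$m{\left(y,Z \right)} = -125$
$u{\left(G \right)} = \sqrt{G}$ ($u{\left(G \right)} = \sqrt{G + 0^{2}} = \sqrt{G + 0} = \sqrt{G}$)
$\frac{m{\left(q{\left(-1,-3 \right)},-3 \right)}}{u{\left(6 \right)} 102} = - \frac{125}{\sqrt{6} \cdot 102} = - \frac{125}{102 \sqrt{6}} = - 125 \frac{\sqrt{6}}{612} = - \frac{125 \sqrt{6}}{612}$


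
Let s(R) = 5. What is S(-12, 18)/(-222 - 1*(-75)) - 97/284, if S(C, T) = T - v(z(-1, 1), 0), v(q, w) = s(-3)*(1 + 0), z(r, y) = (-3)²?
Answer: -17951/41748 ≈ -0.42998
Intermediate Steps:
z(r, y) = 9
v(q, w) = 5 (v(q, w) = 5*(1 + 0) = 5*1 = 5)
S(C, T) = -5 + T (S(C, T) = T - 1*5 = T - 5 = -5 + T)
S(-12, 18)/(-222 - 1*(-75)) - 97/284 = (-5 + 18)/(-222 - 1*(-75)) - 97/284 = 13/(-222 + 75) - 97*1/284 = 13/(-147) - 97/284 = 13*(-1/147) - 97/284 = -13/147 - 97/284 = -17951/41748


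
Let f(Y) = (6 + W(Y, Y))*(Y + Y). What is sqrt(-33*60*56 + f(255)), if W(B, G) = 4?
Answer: 2*I*sqrt(26445) ≈ 325.24*I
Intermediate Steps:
f(Y) = 20*Y (f(Y) = (6 + 4)*(Y + Y) = 10*(2*Y) = 20*Y)
sqrt(-33*60*56 + f(255)) = sqrt(-33*60*56 + 20*255) = sqrt(-1980*56 + 5100) = sqrt(-110880 + 5100) = sqrt(-105780) = 2*I*sqrt(26445)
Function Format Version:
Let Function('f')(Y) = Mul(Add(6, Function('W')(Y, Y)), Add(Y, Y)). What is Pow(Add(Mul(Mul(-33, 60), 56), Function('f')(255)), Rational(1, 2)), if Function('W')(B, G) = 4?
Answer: Mul(2, I, Pow(26445, Rational(1, 2))) ≈ Mul(325.24, I)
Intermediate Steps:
Function('f')(Y) = Mul(20, Y) (Function('f')(Y) = Mul(Add(6, 4), Add(Y, Y)) = Mul(10, Mul(2, Y)) = Mul(20, Y))
Pow(Add(Mul(Mul(-33, 60), 56), Function('f')(255)), Rational(1, 2)) = Pow(Add(Mul(Mul(-33, 60), 56), Mul(20, 255)), Rational(1, 2)) = Pow(Add(Mul(-1980, 56), 5100), Rational(1, 2)) = Pow(Add(-110880, 5100), Rational(1, 2)) = Pow(-105780, Rational(1, 2)) = Mul(2, I, Pow(26445, Rational(1, 2)))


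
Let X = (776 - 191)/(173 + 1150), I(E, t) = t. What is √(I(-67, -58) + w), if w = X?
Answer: I*√25383/21 ≈ 7.5867*I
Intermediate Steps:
X = 65/147 (X = 585/1323 = 585*(1/1323) = 65/147 ≈ 0.44218)
w = 65/147 ≈ 0.44218
√(I(-67, -58) + w) = √(-58 + 65/147) = √(-8461/147) = I*√25383/21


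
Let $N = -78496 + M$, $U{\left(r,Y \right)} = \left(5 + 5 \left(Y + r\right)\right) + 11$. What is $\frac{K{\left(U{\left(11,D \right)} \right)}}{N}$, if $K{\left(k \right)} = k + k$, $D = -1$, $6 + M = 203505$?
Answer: $\frac{132}{125003} \approx 0.001056$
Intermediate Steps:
$M = 203499$ ($M = -6 + 203505 = 203499$)
$U{\left(r,Y \right)} = 16 + 5 Y + 5 r$ ($U{\left(r,Y \right)} = \left(5 + \left(5 Y + 5 r\right)\right) + 11 = \left(5 + 5 Y + 5 r\right) + 11 = 16 + 5 Y + 5 r$)
$K{\left(k \right)} = 2 k$
$N = 125003$ ($N = -78496 + 203499 = 125003$)
$\frac{K{\left(U{\left(11,D \right)} \right)}}{N} = \frac{2 \left(16 + 5 \left(-1\right) + 5 \cdot 11\right)}{125003} = 2 \left(16 - 5 + 55\right) \frac{1}{125003} = 2 \cdot 66 \cdot \frac{1}{125003} = 132 \cdot \frac{1}{125003} = \frac{132}{125003}$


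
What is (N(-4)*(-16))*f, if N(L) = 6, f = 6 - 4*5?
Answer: 1344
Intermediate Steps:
f = -14 (f = 6 - 20 = -14)
(N(-4)*(-16))*f = (6*(-16))*(-14) = -96*(-14) = 1344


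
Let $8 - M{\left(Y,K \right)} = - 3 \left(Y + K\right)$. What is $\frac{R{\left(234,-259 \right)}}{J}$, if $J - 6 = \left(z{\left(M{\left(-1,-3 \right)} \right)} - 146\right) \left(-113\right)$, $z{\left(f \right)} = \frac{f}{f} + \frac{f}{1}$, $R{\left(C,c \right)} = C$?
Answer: $\frac{234}{16843} \approx 0.013893$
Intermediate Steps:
$M{\left(Y,K \right)} = 8 + 3 K + 3 Y$ ($M{\left(Y,K \right)} = 8 - - 3 \left(Y + K\right) = 8 - - 3 \left(K + Y\right) = 8 - \left(- 3 K - 3 Y\right) = 8 + \left(3 K + 3 Y\right) = 8 + 3 K + 3 Y$)
$z{\left(f \right)} = 1 + f$ ($z{\left(f \right)} = 1 + f 1 = 1 + f$)
$J = 16843$ ($J = 6 + \left(\left(1 + \left(8 + 3 \left(-3\right) + 3 \left(-1\right)\right)\right) - 146\right) \left(-113\right) = 6 + \left(\left(1 - 4\right) - 146\right) \left(-113\right) = 6 + \left(-3 - 146\right) \left(-113\right) = 6 - -16837 = 6 + 16837 = 16843$)
$\frac{R{\left(234,-259 \right)}}{J} = \frac{234}{16843}$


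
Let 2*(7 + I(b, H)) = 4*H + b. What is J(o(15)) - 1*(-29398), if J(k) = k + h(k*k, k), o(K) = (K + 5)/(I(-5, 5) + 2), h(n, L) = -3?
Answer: 29403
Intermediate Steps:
I(b, H) = -7 + b/2 + 2*H (I(b, H) = -7 + (4*H + b)/2 = -7 + (b + 4*H)/2 = -7 + (b/2 + 2*H) = -7 + b/2 + 2*H)
o(K) = 2 + 2*K/5 (o(K) = (K + 5)/((-7 + (1/2)*(-5) + 2*5) + 2) = (5 + K)/((-7 - 5/2 + 10) + 2) = (5 + K)/(1/2 + 2) = (5 + K)/(5/2) = (5 + K)*(2/5) = 2 + 2*K/5)
J(k) = -3 + k (J(k) = k - 3 = -3 + k)
J(o(15)) - 1*(-29398) = (-3 + (2 + (2/5)*15)) - 1*(-29398) = (-3 + (2 + 6)) + 29398 = (-3 + 8) + 29398 = 5 + 29398 = 29403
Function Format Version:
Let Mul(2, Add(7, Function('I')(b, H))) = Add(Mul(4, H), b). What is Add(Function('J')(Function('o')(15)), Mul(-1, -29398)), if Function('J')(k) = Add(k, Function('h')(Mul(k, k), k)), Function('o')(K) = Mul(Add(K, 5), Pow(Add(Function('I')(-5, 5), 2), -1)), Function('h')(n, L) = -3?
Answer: 29403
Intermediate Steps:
Function('I')(b, H) = Add(-7, Mul(Rational(1, 2), b), Mul(2, H)) (Function('I')(b, H) = Add(-7, Mul(Rational(1, 2), Add(Mul(4, H), b))) = Add(-7, Mul(Rational(1, 2), Add(b, Mul(4, H)))) = Add(-7, Add(Mul(Rational(1, 2), b), Mul(2, H))) = Add(-7, Mul(Rational(1, 2), b), Mul(2, H)))
Function('o')(K) = Add(2, Mul(Rational(2, 5), K)) (Function('o')(K) = Mul(Add(K, 5), Pow(Add(Add(-7, Mul(Rational(1, 2), -5), Mul(2, 5)), 2), -1)) = Mul(Add(5, K), Pow(Add(Add(-7, Rational(-5, 2), 10), 2), -1)) = Mul(Add(5, K), Pow(Add(Rational(1, 2), 2), -1)) = Mul(Add(5, K), Pow(Rational(5, 2), -1)) = Mul(Add(5, K), Rational(2, 5)) = Add(2, Mul(Rational(2, 5), K)))
Function('J')(k) = Add(-3, k) (Function('J')(k) = Add(k, -3) = Add(-3, k))
Add(Function('J')(Function('o')(15)), Mul(-1, -29398)) = Add(Add(-3, Add(2, Mul(Rational(2, 5), 15))), Mul(-1, -29398)) = Add(Add(-3, Add(2, 6)), 29398) = Add(Add(-3, 8), 29398) = Add(5, 29398) = 29403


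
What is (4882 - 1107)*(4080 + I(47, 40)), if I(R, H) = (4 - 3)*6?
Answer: 15424650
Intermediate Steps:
I(R, H) = 6 (I(R, H) = 1*6 = 6)
(4882 - 1107)*(4080 + I(47, 40)) = (4882 - 1107)*(4080 + 6) = 3775*4086 = 15424650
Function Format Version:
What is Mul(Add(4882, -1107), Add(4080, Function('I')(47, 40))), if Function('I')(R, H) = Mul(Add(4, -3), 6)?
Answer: 15424650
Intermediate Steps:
Function('I')(R, H) = 6 (Function('I')(R, H) = Mul(1, 6) = 6)
Mul(Add(4882, -1107), Add(4080, Function('I')(47, 40))) = Mul(Add(4882, -1107), Add(4080, 6)) = Mul(3775, 4086) = 15424650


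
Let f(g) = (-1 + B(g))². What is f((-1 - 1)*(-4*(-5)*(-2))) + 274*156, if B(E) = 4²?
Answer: 42969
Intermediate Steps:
B(E) = 16
f(g) = 225 (f(g) = (-1 + 16)² = 15² = 225)
f((-1 - 1)*(-4*(-5)*(-2))) + 274*156 = 225 + 274*156 = 225 + 42744 = 42969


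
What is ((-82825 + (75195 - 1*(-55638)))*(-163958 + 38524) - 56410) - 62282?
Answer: -6021954164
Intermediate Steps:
((-82825 + (75195 - 1*(-55638)))*(-163958 + 38524) - 56410) - 62282 = ((-82825 + (75195 + 55638))*(-125434) - 56410) - 62282 = ((-82825 + 130833)*(-125434) - 56410) - 62282 = (48008*(-125434) - 56410) - 62282 = (-6021835472 - 56410) - 62282 = -6021891882 - 62282 = -6021954164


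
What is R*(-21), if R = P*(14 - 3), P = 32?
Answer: -7392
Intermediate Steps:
R = 352 (R = 32*(14 - 3) = 32*11 = 352)
R*(-21) = 352*(-21) = -7392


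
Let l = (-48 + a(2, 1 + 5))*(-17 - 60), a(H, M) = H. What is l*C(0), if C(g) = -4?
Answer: -14168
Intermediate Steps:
l = 3542 (l = (-48 + 2)*(-17 - 60) = -46*(-77) = 3542)
l*C(0) = 3542*(-4) = -14168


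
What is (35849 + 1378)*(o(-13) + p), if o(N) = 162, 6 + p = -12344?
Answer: -453722676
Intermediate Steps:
p = -12350 (p = -6 - 12344 = -12350)
(35849 + 1378)*(o(-13) + p) = (35849 + 1378)*(162 - 12350) = 37227*(-12188) = -453722676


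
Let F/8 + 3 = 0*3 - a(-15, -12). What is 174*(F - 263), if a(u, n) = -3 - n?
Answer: -62466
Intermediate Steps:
F = -96 (F = -24 + 8*(0*3 - (-3 - 1*(-12))) = -24 + 8*(0 - (-3 + 12)) = -24 + 8*(0 - 1*9) = -24 + 8*(0 - 9) = -24 + 8*(-9) = -24 - 72 = -96)
174*(F - 263) = 174*(-96 - 263) = 174*(-359) = -62466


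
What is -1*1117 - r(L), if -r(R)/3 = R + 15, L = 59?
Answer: -895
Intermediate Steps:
r(R) = -45 - 3*R (r(R) = -3*(R + 15) = -3*(15 + R) = -45 - 3*R)
-1*1117 - r(L) = -1*1117 - (-45 - 3*59) = -1117 - (-45 - 177) = -1117 - 1*(-222) = -1117 + 222 = -895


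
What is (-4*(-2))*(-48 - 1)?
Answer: -392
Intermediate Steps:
(-4*(-2))*(-48 - 1) = 8*(-49) = -392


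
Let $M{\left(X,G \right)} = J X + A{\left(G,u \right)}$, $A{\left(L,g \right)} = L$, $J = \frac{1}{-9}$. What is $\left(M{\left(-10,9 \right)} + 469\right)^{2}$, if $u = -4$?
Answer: $\frac{18593344}{81} \approx 2.2955 \cdot 10^{5}$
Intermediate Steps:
$J = - \frac{1}{9} \approx -0.11111$
$M{\left(X,G \right)} = G - \frac{X}{9}$ ($M{\left(X,G \right)} = - \frac{X}{9} + G = G - \frac{X}{9}$)
$\left(M{\left(-10,9 \right)} + 469\right)^{2} = \left(\left(9 - - \frac{10}{9}\right) + 469\right)^{2} = \left(\left(9 + \frac{10}{9}\right) + 469\right)^{2} = \left(\frac{91}{9} + 469\right)^{2} = \left(\frac{4312}{9}\right)^{2} = \frac{18593344}{81}$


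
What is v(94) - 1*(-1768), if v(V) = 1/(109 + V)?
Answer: 358905/203 ≈ 1768.0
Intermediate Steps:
v(94) - 1*(-1768) = 1/(109 + 94) - 1*(-1768) = 1/203 + 1768 = 358905/203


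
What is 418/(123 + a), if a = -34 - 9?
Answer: 209/40 ≈ 5.2250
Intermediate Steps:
a = -43
418/(123 + a) = 418/(123 - 43) = 418/80 = 418*(1/80) = 209/40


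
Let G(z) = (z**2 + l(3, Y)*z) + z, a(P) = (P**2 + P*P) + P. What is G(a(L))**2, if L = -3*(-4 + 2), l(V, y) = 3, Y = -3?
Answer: 40908816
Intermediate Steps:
L = 6 (L = -3*(-2) = 6)
a(P) = P + 2*P**2 (a(P) = (P**2 + P**2) + P = 2*P**2 + P = P + 2*P**2)
G(z) = z**2 + 4*z (G(z) = (z**2 + 3*z) + z = z**2 + 4*z)
G(a(L))**2 = ((6*(1 + 2*6))*(4 + 6*(1 + 2*6)))**2 = ((6*(1 + 12))*(4 + 6*(1 + 12)))**2 = ((6*13)*(4 + 6*13))**2 = (78*(4 + 78))**2 = (78*82)**2 = 6396**2 = 40908816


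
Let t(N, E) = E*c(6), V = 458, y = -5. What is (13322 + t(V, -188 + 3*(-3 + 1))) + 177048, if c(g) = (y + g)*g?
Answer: 189206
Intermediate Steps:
c(g) = g*(-5 + g) (c(g) = (-5 + g)*g = g*(-5 + g))
t(N, E) = 6*E (t(N, E) = E*(6*(-5 + 6)) = E*(6*1) = E*6 = 6*E)
(13322 + t(V, -188 + 3*(-3 + 1))) + 177048 = (13322 + 6*(-188 + 3*(-3 + 1))) + 177048 = (13322 + 6*(-188 + 3*(-2))) + 177048 = (13322 + 6*(-188 - 6)) + 177048 = (13322 + 6*(-194)) + 177048 = (13322 - 1164) + 177048 = 12158 + 177048 = 189206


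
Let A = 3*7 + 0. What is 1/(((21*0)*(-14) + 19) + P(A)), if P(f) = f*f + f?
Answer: 1/481 ≈ 0.0020790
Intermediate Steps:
A = 21 (A = 21 + 0 = 21)
P(f) = f + f**2 (P(f) = f**2 + f = f + f**2)
1/(((21*0)*(-14) + 19) + P(A)) = 1/(((21*0)*(-14) + 19) + 21*(1 + 21)) = 1/((0*(-14) + 19) + 21*22) = 1/((0 + 19) + 462) = 1/(19 + 462) = 1/481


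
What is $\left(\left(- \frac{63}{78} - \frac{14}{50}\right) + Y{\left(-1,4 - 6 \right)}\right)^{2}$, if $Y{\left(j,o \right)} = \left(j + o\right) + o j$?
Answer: $\frac{1841449}{422500} \approx 4.3585$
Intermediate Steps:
$Y{\left(j,o \right)} = j + o + j o$ ($Y{\left(j,o \right)} = \left(j + o\right) + j o = j + o + j o$)
$\left(\left(- \frac{63}{78} - \frac{14}{50}\right) + Y{\left(-1,4 - 6 \right)}\right)^{2} = \left(\left(- \frac{63}{78} - \frac{14}{50}\right) - \left(7 - 6\right)\right)^{2} = \left(\left(\left(-63\right) \frac{1}{78} - \frac{7}{25}\right) - 1\right)^{2} = \left(\left(- \frac{21}{26} - \frac{7}{25}\right) - 1\right)^{2} = \left(- \frac{707}{650} - 1\right)^{2} = \left(- \frac{1357}{650}\right)^{2} = \frac{1841449}{422500}$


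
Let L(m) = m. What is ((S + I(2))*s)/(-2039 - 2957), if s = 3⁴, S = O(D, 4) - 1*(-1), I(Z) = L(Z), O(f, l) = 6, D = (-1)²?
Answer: -729/4996 ≈ -0.14592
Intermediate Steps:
D = 1
I(Z) = Z
S = 7 (S = 6 - 1*(-1) = 6 + 1 = 7)
s = 81
((S + I(2))*s)/(-2039 - 2957) = ((7 + 2)*81)/(-2039 - 2957) = (9*81)/(-4996) = 729*(-1/4996) = -729/4996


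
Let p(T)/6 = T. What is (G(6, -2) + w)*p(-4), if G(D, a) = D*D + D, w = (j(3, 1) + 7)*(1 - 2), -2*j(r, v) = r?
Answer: -876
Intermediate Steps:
j(r, v) = -r/2
p(T) = 6*T
w = -11/2 (w = (-½*3 + 7)*(1 - 2) = (-3/2 + 7)*(-1) = (11/2)*(-1) = -11/2 ≈ -5.5000)
G(D, a) = D + D² (G(D, a) = D² + D = D + D²)
(G(6, -2) + w)*p(-4) = (6*(1 + 6) - 11/2)*(6*(-4)) = (6*7 - 11/2)*(-24) = (42 - 11/2)*(-24) = (73/2)*(-24) = -876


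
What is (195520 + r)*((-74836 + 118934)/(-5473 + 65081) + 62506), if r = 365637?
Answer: 1045407923040061/29804 ≈ 3.5076e+10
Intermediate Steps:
(195520 + r)*((-74836 + 118934)/(-5473 + 65081) + 62506) = (195520 + 365637)*((-74836 + 118934)/(-5473 + 65081) + 62506) = 561157*(44098/59608 + 62506) = 561157*(44098*(1/59608) + 62506) = 561157*(22049/29804 + 62506) = 561157*(1862950873/29804) = 1045407923040061/29804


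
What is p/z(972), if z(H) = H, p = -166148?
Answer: -41537/243 ≈ -170.93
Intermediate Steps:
p/z(972) = -166148/972 = -166148*1/972 = -41537/243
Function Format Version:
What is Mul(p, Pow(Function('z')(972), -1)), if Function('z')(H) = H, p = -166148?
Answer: Rational(-41537, 243) ≈ -170.93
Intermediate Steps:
Mul(p, Pow(Function('z')(972), -1)) = Mul(-166148, Pow(972, -1)) = Mul(-166148, Rational(1, 972)) = Rational(-41537, 243)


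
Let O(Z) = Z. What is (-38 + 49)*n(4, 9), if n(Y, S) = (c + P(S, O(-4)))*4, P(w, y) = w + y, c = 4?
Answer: 396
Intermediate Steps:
n(Y, S) = 4*S (n(Y, S) = (4 + (S - 4))*4 = (4 + (-4 + S))*4 = S*4 = 4*S)
(-38 + 49)*n(4, 9) = (-38 + 49)*(4*9) = 11*36 = 396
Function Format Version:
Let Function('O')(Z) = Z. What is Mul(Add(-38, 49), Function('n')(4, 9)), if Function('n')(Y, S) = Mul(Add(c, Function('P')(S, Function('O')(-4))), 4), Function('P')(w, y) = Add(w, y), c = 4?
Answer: 396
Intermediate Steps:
Function('n')(Y, S) = Mul(4, S) (Function('n')(Y, S) = Mul(Add(4, Add(S, -4)), 4) = Mul(Add(4, Add(-4, S)), 4) = Mul(S, 4) = Mul(4, S))
Mul(Add(-38, 49), Function('n')(4, 9)) = Mul(Add(-38, 49), Mul(4, 9)) = Mul(11, 36) = 396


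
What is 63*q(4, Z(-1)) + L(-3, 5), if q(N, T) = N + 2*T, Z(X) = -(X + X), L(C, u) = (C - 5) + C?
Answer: 493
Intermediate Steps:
L(C, u) = -5 + 2*C (L(C, u) = (-5 + C) + C = -5 + 2*C)
Z(X) = -2*X
63*q(4, Z(-1)) + L(-3, 5) = 63*(4 + 2*(-2*(-1))) + (-5 + 2*(-3)) = 63*(4 + 2*2) + (-5 - 6) = 63*(4 + 4) - 11 = 63*8 - 11 = 504 - 11 = 493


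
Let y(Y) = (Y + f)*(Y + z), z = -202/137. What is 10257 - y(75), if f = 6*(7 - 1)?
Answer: 287106/137 ≈ 2095.7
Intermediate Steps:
z = -202/137 (z = -202*1/137 = -202/137 ≈ -1.4745)
f = 36 (f = 6*6 = 36)
y(Y) = (36 + Y)*(-202/137 + Y) (y(Y) = (Y + 36)*(Y - 202/137) = (36 + Y)*(-202/137 + Y))
10257 - y(75) = 10257 - (-7272/137 + 75**2 + (4730/137)*75) = 10257 - (-7272/137 + 5625 + 354750/137) = 10257 - 1*1118103/137 = 10257 - 1118103/137 = 287106/137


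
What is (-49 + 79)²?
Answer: 900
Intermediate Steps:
(-49 + 79)² = 30² = 900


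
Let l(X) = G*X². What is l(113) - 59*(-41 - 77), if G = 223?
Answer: 2854449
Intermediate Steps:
l(X) = 223*X²
l(113) - 59*(-41 - 77) = 223*113² - 59*(-41 - 77) = 223*12769 - 59*(-118) = 2847487 - 1*(-6962) = 2847487 + 6962 = 2854449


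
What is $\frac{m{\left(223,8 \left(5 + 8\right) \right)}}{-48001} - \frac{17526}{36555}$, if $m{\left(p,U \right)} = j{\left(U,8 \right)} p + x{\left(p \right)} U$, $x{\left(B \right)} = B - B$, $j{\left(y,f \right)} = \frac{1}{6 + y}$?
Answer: $- \frac{1233964795}{2573525614} \approx -0.47948$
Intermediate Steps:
$x{\left(B \right)} = 0$
$m{\left(p,U \right)} = \frac{p}{6 + U}$ ($m{\left(p,U \right)} = \frac{p}{6 + U} + 0 U = \frac{p}{6 + U} + 0 = \frac{p}{6 + U}$)
$\frac{m{\left(223,8 \left(5 + 8\right) \right)}}{-48001} - \frac{17526}{36555} = \frac{223 \frac{1}{6 + 8 \left(5 + 8\right)}}{-48001} - \frac{17526}{36555} = \frac{223}{6 + 8 \cdot 13} \left(- \frac{1}{48001}\right) - \frac{5842}{12185} = \frac{223}{6 + 104} \left(- \frac{1}{48001}\right) - \frac{5842}{12185} = \frac{223}{110} \left(- \frac{1}{48001}\right) - \frac{5842}{12185} = - \frac{223}{5280110} - \frac{5842}{12185} = - \frac{1233964795}{2573525614}$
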